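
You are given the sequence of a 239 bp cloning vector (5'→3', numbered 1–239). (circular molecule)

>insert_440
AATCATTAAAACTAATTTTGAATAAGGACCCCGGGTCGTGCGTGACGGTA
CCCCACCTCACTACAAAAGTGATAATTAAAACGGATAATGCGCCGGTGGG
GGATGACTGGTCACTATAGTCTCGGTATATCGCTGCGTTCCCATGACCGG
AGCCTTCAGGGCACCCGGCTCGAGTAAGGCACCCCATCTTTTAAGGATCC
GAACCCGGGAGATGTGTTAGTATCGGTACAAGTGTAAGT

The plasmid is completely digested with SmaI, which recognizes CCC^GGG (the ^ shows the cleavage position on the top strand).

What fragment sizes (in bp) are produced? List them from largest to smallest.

174, 65 bp

SmaI sites (CCCGGG) start at positions 30, 204.
SmaI cuts after base 3 of each site, so after positions 32, 206.
Circular molecule, 2 cuts → 2 fragments:
  33–206 → 174 bp
  207–239 then 1–32 → 33 + 32 = 65 bp
Sorted largest to smallest: 174, 65 bp.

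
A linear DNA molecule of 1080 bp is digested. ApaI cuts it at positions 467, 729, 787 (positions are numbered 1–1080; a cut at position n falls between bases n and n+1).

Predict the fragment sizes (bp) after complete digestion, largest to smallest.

Linear molecule, 3 cuts → 4 fragments:
  467 − 0 = 467 bp
  729 − 467 = 262 bp
  787 − 729 = 58 bp
  1080 − 787 = 293 bp
Sorted largest to smallest: 467, 293, 262, 58 bp.

467, 293, 262, 58 bp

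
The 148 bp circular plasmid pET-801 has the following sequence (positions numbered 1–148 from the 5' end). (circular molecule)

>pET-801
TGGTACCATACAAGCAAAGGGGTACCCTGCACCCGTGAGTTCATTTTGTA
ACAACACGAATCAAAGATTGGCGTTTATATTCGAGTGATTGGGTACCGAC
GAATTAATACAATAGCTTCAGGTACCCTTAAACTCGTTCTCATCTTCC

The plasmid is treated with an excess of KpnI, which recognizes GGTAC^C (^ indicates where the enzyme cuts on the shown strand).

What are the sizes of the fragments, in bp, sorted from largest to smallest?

71, 29, 29, 19 bp

KpnI sites (GGTACC) start at positions 2, 21, 92, 121.
KpnI cuts after base 5 of each site (before the last base), so after positions 6, 25, 96, 125.
Circular molecule, 4 cuts → 4 fragments:
  7–25 → 19 bp
  26–96 → 71 bp
  97–125 → 29 bp
  126–148 then 1–6 → 23 + 6 = 29 bp
Sorted largest to smallest: 71, 29, 29, 19 bp.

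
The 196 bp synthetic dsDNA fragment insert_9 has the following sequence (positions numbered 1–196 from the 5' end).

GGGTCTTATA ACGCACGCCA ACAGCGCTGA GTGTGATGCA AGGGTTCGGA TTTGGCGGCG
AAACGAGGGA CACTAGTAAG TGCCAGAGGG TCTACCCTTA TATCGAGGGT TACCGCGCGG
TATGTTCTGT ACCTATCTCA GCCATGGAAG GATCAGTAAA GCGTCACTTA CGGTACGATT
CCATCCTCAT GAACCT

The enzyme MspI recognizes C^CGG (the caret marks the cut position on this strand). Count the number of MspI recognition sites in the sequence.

0

No occurrence of CCGG is present in the sequence.
MspI does not cut: 0 sites.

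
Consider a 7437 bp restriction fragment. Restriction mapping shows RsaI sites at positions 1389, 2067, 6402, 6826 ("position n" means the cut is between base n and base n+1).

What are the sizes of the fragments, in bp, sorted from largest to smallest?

Linear molecule, 4 cuts → 5 fragments:
  1389 − 0 = 1389 bp
  2067 − 1389 = 678 bp
  6402 − 2067 = 4335 bp
  6826 − 6402 = 424 bp
  7437 − 6826 = 611 bp
Sorted largest to smallest: 4335, 1389, 678, 611, 424 bp.

4335, 1389, 678, 611, 424 bp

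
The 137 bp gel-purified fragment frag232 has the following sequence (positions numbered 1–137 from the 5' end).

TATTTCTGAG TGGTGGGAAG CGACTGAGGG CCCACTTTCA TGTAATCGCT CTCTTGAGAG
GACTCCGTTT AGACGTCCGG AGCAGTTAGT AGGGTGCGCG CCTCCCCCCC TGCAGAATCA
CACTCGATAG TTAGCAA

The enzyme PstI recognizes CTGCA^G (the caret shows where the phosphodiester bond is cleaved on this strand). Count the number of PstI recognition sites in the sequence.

CTGCAG occurs starting at position 110.
PstI cuts at 1 site.

1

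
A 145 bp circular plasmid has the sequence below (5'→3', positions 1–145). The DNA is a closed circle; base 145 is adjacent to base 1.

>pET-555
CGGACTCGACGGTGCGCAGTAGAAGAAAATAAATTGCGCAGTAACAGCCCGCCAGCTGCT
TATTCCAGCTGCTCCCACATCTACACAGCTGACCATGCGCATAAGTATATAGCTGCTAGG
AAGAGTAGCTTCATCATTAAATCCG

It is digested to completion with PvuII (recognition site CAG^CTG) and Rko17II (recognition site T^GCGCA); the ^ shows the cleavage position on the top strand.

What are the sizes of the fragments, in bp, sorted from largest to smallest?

62, 22, 20, 20, 13, 8 bp

PvuII sites (CAGCTG) start at positions 53, 66, 86.
PvuII cuts after base 3 of each site, so after positions 55, 68, 88.
Rko17II sites (TGCGCA) start at positions 13, 35, 96.
Rko17II cuts after the first base of each site, so after positions 13, 35, 96.
Combined cut positions: 13, 35, 55, 68, 88, 96.
Circular molecule, 6 cuts → 6 fragments:
  14–35 → 22 bp
  36–55 → 20 bp
  56–68 → 13 bp
  69–88 → 20 bp
  89–96 → 8 bp
  97–145 then 1–13 → 49 + 13 = 62 bp
Sorted largest to smallest: 62, 22, 20, 20, 13, 8 bp.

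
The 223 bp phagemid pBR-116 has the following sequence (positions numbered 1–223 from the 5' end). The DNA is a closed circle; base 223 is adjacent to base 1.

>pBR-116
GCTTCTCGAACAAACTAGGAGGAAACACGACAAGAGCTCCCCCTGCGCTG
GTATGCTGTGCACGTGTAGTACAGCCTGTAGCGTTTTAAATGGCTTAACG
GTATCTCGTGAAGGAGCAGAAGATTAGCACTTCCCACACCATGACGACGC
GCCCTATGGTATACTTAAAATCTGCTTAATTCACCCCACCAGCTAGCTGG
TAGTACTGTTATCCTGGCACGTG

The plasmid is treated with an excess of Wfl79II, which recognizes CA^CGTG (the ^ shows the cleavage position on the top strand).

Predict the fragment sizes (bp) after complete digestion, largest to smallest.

Wfl79II sites (CACGTG) start at positions 61, 218.
Wfl79II cuts after base 2 of each site, so after positions 62, 219.
Circular molecule, 2 cuts → 2 fragments:
  63–219 → 157 bp
  220–223 then 1–62 → 4 + 62 = 66 bp
Sorted largest to smallest: 157, 66 bp.

157, 66 bp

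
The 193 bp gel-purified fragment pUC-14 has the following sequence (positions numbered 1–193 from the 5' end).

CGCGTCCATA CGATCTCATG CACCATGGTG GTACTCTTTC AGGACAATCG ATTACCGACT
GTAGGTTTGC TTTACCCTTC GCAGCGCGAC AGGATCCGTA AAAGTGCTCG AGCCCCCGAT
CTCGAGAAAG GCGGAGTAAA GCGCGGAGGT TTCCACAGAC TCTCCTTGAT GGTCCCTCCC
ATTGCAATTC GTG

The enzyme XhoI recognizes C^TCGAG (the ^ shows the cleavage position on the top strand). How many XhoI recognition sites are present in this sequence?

2

CTCGAG occurs starting at positions 107, 121.
XhoI cuts at 2 sites.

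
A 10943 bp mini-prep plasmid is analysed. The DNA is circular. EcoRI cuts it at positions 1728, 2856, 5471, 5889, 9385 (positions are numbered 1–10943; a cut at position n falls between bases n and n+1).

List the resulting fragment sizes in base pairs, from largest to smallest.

3496, 3286, 2615, 1128, 418 bp

Circular molecule, 5 cuts → 5 fragments:
  2856 − 1728 = 1128 bp
  5471 − 2856 = 2615 bp
  5889 − 5471 = 418 bp
  9385 − 5889 = 3496 bp
  wrap: 10943 − 9385 + 1728 = 3286 bp
Sorted largest to smallest: 3496, 3286, 2615, 1128, 418 bp.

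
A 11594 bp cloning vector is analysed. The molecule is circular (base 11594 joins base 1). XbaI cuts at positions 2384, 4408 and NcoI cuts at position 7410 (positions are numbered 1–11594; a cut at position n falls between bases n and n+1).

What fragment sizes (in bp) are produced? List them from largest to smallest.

6568, 3002, 2024 bp

Combined cut positions (sorted): 2384, 4408, 7410.
Circular molecule, 3 cuts → 3 fragments:
  4408 − 2384 = 2024 bp
  7410 − 4408 = 3002 bp
  wrap: 11594 − 7410 + 2384 = 6568 bp
Sorted largest to smallest: 6568, 3002, 2024 bp.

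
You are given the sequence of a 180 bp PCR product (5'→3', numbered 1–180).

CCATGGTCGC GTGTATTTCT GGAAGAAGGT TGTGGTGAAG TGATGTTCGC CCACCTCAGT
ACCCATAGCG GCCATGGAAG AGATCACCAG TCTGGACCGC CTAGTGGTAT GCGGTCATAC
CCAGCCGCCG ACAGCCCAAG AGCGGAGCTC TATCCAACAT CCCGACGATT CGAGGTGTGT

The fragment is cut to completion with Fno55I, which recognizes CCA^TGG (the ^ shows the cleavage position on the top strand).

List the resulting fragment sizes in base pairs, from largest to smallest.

Fno55I sites (CCATGG) start at positions 1, 72.
Fno55I cuts after base 3 of each site, so after positions 3, 74.
Linear molecule, 2 cuts → 3 fragments:
  1–3 → 3 bp
  4–74 → 71 bp
  75–180 → 106 bp
Sorted largest to smallest: 106, 71, 3 bp.

106, 71, 3 bp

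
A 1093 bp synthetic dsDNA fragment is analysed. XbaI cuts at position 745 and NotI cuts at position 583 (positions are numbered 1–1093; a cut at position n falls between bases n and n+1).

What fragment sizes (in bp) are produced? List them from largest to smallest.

Combined cut positions (sorted): 583, 745.
Linear molecule, 2 cuts → 3 fragments:
  583 − 0 = 583 bp
  745 − 583 = 162 bp
  1093 − 745 = 348 bp
Sorted largest to smallest: 583, 348, 162 bp.

583, 348, 162 bp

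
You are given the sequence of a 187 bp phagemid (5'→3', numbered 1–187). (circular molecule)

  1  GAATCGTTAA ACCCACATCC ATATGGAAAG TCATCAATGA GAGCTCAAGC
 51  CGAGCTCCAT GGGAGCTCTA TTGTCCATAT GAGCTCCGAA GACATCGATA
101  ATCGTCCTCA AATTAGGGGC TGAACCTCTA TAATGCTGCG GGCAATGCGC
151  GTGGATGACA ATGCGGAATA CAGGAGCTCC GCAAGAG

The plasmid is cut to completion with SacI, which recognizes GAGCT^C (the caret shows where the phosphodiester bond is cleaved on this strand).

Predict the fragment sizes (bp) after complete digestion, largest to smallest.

93, 54, 18, 11, 11 bp

SacI sites (GAGCTC) start at positions 41, 52, 63, 81, 174.
SacI cuts after base 5 of each site (before the last base), so after positions 45, 56, 67, 85, 178.
Circular molecule, 5 cuts → 5 fragments:
  46–56 → 11 bp
  57–67 → 11 bp
  68–85 → 18 bp
  86–178 → 93 bp
  179–187 then 1–45 → 9 + 45 = 54 bp
Sorted largest to smallest: 93, 54, 18, 11, 11 bp.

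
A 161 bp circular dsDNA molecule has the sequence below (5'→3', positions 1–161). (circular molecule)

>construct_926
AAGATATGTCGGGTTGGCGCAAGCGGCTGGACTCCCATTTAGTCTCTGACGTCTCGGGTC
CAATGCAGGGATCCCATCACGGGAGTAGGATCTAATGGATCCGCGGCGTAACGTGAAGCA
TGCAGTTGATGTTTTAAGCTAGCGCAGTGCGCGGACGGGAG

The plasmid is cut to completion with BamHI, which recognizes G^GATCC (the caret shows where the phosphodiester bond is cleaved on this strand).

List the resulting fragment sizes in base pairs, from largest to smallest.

BamHI sites (GGATCC) start at positions 69, 97.
BamHI cuts after the first base of each site, so after positions 69, 97.
Circular molecule, 2 cuts → 2 fragments:
  70–97 → 28 bp
  98–161 then 1–69 → 64 + 69 = 133 bp
Sorted largest to smallest: 133, 28 bp.

133, 28 bp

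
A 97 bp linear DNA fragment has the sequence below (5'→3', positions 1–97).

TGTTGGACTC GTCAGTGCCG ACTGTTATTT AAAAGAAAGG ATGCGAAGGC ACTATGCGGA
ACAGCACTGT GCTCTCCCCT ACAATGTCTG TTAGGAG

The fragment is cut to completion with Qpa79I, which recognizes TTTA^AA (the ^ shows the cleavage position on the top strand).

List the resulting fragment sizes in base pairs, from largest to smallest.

The Qpa79I site (TTTAAA) starts at position 28.
Qpa79I cuts after base 4 of each site, so after position 31.
Linear molecule, 1 cut → 2 fragments:
  1–31 → 31 bp
  32–97 → 66 bp
Sorted largest to smallest: 66, 31 bp.

66, 31 bp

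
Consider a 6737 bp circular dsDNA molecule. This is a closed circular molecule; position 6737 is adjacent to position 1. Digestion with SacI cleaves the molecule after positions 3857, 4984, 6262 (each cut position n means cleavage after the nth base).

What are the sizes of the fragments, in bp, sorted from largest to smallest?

4332, 1278, 1127 bp

Circular molecule, 3 cuts → 3 fragments:
  4984 − 3857 = 1127 bp
  6262 − 4984 = 1278 bp
  wrap: 6737 − 6262 + 3857 = 4332 bp
Sorted largest to smallest: 4332, 1278, 1127 bp.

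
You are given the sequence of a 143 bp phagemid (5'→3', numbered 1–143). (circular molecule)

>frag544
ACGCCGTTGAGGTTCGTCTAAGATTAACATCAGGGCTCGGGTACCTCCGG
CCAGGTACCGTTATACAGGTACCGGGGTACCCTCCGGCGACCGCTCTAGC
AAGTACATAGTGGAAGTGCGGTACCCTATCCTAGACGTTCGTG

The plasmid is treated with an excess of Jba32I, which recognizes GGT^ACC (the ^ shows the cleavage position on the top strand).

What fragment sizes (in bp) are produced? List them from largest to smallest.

63, 44, 14, 14, 8 bp

Jba32I sites (GGTACC) start at positions 40, 54, 68, 76, 120.
Jba32I cuts after base 3 of each site, so after positions 42, 56, 70, 78, 122.
Circular molecule, 5 cuts → 5 fragments:
  43–56 → 14 bp
  57–70 → 14 bp
  71–78 → 8 bp
  79–122 → 44 bp
  123–143 then 1–42 → 21 + 42 = 63 bp
Sorted largest to smallest: 63, 44, 14, 14, 8 bp.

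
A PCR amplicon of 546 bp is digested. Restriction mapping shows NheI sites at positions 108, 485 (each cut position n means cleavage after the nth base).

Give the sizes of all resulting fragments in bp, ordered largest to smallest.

Linear molecule, 2 cuts → 3 fragments:
  108 − 0 = 108 bp
  485 − 108 = 377 bp
  546 − 485 = 61 bp
Sorted largest to smallest: 377, 108, 61 bp.

377, 108, 61 bp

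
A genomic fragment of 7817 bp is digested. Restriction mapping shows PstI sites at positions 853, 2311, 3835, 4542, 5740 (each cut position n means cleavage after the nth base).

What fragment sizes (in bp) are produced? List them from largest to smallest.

Linear molecule, 5 cuts → 6 fragments:
  853 − 0 = 853 bp
  2311 − 853 = 1458 bp
  3835 − 2311 = 1524 bp
  4542 − 3835 = 707 bp
  5740 − 4542 = 1198 bp
  7817 − 5740 = 2077 bp
Sorted largest to smallest: 2077, 1524, 1458, 1198, 853, 707 bp.

2077, 1524, 1458, 1198, 853, 707 bp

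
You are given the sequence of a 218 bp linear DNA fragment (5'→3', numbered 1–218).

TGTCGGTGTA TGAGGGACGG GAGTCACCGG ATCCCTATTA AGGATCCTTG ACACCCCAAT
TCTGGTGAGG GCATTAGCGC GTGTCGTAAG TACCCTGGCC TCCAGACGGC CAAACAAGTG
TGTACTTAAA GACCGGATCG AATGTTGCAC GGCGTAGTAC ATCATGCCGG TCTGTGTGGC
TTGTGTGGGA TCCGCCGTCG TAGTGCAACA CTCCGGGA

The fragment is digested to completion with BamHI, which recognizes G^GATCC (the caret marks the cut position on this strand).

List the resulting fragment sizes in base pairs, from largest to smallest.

146, 30, 29, 13 bp

BamHI sites (GGATCC) start at positions 29, 42, 188.
BamHI cuts after the first base of each site, so after positions 29, 42, 188.
Linear molecule, 3 cuts → 4 fragments:
  1–29 → 29 bp
  30–42 → 13 bp
  43–188 → 146 bp
  189–218 → 30 bp
Sorted largest to smallest: 146, 30, 29, 13 bp.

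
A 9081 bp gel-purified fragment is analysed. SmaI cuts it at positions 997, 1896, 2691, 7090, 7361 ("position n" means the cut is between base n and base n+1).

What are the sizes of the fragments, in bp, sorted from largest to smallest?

Linear molecule, 5 cuts → 6 fragments:
  997 − 0 = 997 bp
  1896 − 997 = 899 bp
  2691 − 1896 = 795 bp
  7090 − 2691 = 4399 bp
  7361 − 7090 = 271 bp
  9081 − 7361 = 1720 bp
Sorted largest to smallest: 4399, 1720, 997, 899, 795, 271 bp.

4399, 1720, 997, 899, 795, 271 bp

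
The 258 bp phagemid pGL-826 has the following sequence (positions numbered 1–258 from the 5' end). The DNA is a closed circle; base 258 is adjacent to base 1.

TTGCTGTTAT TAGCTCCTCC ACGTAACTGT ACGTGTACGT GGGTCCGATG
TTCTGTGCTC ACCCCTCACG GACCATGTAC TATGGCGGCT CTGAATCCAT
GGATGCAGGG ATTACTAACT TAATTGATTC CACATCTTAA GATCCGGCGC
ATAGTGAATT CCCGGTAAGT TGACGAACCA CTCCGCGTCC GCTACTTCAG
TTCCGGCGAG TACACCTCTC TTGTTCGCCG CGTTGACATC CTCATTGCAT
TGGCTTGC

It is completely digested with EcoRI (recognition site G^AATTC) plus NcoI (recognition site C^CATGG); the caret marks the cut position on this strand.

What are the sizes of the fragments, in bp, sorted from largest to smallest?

199, 59 bp

The EcoRI site (GAATTC) starts at position 156.
EcoRI cuts after the first base of each site, so after position 156.
The NcoI site (CCATGG) starts at position 97.
NcoI cuts after the first base of each site, so after position 97.
Combined cut positions: 97, 156.
Circular molecule, 2 cuts → 2 fragments:
  98–156 → 59 bp
  157–258 then 1–97 → 102 + 97 = 199 bp
Sorted largest to smallest: 199, 59 bp.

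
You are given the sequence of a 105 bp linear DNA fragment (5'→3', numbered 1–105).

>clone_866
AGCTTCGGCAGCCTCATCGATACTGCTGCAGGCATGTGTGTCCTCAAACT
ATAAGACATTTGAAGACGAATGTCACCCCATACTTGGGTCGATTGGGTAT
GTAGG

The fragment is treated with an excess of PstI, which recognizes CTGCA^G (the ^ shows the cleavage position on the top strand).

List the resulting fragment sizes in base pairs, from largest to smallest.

75, 30 bp

The PstI site (CTGCAG) starts at position 26.
PstI cuts after base 5 of each site (before the last base), so after position 30.
Linear molecule, 1 cut → 2 fragments:
  1–30 → 30 bp
  31–105 → 75 bp
Sorted largest to smallest: 75, 30 bp.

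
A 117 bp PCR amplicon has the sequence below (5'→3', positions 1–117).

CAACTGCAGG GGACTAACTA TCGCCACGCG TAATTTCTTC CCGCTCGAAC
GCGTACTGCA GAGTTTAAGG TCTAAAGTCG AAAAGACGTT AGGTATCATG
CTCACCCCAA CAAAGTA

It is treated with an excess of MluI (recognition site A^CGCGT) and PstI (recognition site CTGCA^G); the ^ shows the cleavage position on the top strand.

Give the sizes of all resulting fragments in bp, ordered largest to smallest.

MluI sites (ACGCGT) start at positions 26, 49.
MluI cuts after the first base of each site, so after positions 26, 49.
PstI sites (CTGCAG) start at positions 4, 56.
PstI cuts after base 5 of each site (before the last base), so after positions 8, 60.
Combined cut positions: 8, 26, 49, 60.
Linear molecule, 4 cuts → 5 fragments:
  1–8 → 8 bp
  9–26 → 18 bp
  27–49 → 23 bp
  50–60 → 11 bp
  61–117 → 57 bp
Sorted largest to smallest: 57, 23, 18, 11, 8 bp.

57, 23, 18, 11, 8 bp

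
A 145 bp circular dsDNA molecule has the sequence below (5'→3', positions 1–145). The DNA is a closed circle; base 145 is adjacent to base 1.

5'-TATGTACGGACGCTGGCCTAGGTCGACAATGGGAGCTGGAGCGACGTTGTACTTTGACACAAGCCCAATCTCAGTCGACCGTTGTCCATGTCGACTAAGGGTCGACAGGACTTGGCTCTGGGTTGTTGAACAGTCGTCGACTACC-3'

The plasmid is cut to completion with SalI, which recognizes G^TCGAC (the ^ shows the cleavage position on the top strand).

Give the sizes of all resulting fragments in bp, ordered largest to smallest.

52, 35, 31, 16, 11 bp

SalI sites (GTCGAC) start at positions 22, 74, 90, 101, 136.
SalI cuts after the first base of each site, so after positions 22, 74, 90, 101, 136.
Circular molecule, 5 cuts → 5 fragments:
  23–74 → 52 bp
  75–90 → 16 bp
  91–101 → 11 bp
  102–136 → 35 bp
  137–145 then 1–22 → 9 + 22 = 31 bp
Sorted largest to smallest: 52, 35, 31, 16, 11 bp.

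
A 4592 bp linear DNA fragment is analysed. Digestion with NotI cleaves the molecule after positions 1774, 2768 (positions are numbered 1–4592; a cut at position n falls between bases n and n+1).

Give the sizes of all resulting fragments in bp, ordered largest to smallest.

Linear molecule, 2 cuts → 3 fragments:
  1774 − 0 = 1774 bp
  2768 − 1774 = 994 bp
  4592 − 2768 = 1824 bp
Sorted largest to smallest: 1824, 1774, 994 bp.

1824, 1774, 994 bp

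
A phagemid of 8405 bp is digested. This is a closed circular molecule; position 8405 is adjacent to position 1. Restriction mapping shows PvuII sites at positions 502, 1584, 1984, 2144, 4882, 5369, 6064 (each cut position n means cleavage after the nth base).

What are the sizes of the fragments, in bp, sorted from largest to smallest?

Circular molecule, 7 cuts → 7 fragments:
  1584 − 502 = 1082 bp
  1984 − 1584 = 400 bp
  2144 − 1984 = 160 bp
  4882 − 2144 = 2738 bp
  5369 − 4882 = 487 bp
  6064 − 5369 = 695 bp
  wrap: 8405 − 6064 + 502 = 2843 bp
Sorted largest to smallest: 2843, 2738, 1082, 695, 487, 400, 160 bp.

2843, 2738, 1082, 695, 487, 400, 160 bp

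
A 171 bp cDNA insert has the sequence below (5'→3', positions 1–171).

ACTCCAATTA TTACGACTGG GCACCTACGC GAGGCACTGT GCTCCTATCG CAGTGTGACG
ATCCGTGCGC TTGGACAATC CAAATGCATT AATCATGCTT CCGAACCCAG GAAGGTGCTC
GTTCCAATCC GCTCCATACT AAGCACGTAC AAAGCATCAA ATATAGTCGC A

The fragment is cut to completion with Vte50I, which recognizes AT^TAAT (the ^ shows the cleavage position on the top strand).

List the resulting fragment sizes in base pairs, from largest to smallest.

The Vte50I site (ATTAAT) starts at position 88.
Vte50I cuts after base 2 of each site, so after position 89.
Linear molecule, 1 cut → 2 fragments:
  1–89 → 89 bp
  90–171 → 82 bp
Sorted largest to smallest: 89, 82 bp.

89, 82 bp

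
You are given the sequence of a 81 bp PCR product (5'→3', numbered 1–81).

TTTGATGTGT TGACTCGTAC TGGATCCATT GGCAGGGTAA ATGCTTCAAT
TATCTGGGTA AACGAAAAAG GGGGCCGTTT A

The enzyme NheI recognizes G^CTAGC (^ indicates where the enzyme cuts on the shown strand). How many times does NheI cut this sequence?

0

No occurrence of GCTAGC is present in the sequence.
NheI does not cut: 0 sites.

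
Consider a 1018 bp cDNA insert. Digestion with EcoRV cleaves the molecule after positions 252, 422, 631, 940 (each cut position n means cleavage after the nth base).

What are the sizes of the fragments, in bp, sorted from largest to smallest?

309, 252, 209, 170, 78 bp

Linear molecule, 4 cuts → 5 fragments:
  252 − 0 = 252 bp
  422 − 252 = 170 bp
  631 − 422 = 209 bp
  940 − 631 = 309 bp
  1018 − 940 = 78 bp
Sorted largest to smallest: 309, 252, 209, 170, 78 bp.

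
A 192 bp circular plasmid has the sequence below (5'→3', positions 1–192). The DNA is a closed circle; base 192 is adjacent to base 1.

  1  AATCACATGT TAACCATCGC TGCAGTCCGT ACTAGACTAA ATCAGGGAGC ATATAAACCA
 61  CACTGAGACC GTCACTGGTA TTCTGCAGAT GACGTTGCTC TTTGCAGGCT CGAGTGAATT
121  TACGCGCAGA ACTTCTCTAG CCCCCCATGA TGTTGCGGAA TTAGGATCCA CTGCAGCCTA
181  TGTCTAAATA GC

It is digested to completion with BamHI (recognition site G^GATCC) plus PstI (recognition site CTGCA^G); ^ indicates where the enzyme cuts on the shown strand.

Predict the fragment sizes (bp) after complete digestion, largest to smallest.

The BamHI site (GGATCC) starts at position 164.
BamHI cuts after the first base of each site, so after position 164.
PstI sites (CTGCAG) start at positions 20, 83, 171.
PstI cuts after base 5 of each site (before the last base), so after positions 24, 87, 175.
Combined cut positions: 24, 87, 164, 175.
Circular molecule, 4 cuts → 4 fragments:
  25–87 → 63 bp
  88–164 → 77 bp
  165–175 → 11 bp
  176–192 then 1–24 → 17 + 24 = 41 bp
Sorted largest to smallest: 77, 63, 41, 11 bp.

77, 63, 41, 11 bp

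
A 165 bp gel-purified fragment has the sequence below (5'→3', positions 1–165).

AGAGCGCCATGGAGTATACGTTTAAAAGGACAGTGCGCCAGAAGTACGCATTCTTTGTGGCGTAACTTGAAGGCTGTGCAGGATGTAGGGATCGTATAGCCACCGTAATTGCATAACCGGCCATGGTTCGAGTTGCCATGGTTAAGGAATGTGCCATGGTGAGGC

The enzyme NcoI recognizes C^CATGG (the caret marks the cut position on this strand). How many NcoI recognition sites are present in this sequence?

4

CCATGG occurs starting at positions 7, 121, 136, 154.
NcoI cuts at 4 sites.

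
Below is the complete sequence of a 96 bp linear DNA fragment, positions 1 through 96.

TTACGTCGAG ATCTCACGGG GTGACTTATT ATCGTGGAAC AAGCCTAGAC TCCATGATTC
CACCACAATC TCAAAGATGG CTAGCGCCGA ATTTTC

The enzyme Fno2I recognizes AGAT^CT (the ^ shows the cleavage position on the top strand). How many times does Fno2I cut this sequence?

1

AGATCT occurs starting at position 9.
Fno2I cuts at 1 site.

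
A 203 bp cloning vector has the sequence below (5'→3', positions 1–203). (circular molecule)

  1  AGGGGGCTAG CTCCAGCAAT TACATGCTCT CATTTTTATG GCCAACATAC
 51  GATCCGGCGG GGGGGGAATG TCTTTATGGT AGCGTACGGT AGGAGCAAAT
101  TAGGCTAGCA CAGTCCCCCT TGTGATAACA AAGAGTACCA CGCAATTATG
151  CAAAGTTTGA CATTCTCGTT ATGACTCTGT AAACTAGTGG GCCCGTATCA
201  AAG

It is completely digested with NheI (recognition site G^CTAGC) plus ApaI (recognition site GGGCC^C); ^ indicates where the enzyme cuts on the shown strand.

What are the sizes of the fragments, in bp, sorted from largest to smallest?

NheI sites (GCTAGC) start at positions 6, 104.
NheI cuts after the first base of each site, so after positions 6, 104.
The ApaI site (GGGCCC) starts at position 189.
ApaI cuts after base 5 of each site (before the last base), so after position 193.
Combined cut positions: 6, 104, 193.
Circular molecule, 3 cuts → 3 fragments:
  7–104 → 98 bp
  105–193 → 89 bp
  194–203 then 1–6 → 10 + 6 = 16 bp
Sorted largest to smallest: 98, 89, 16 bp.

98, 89, 16 bp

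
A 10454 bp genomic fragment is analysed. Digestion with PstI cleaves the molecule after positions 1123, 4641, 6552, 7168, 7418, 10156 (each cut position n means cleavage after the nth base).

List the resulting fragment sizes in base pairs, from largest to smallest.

Linear molecule, 6 cuts → 7 fragments:
  1123 − 0 = 1123 bp
  4641 − 1123 = 3518 bp
  6552 − 4641 = 1911 bp
  7168 − 6552 = 616 bp
  7418 − 7168 = 250 bp
  10156 − 7418 = 2738 bp
  10454 − 10156 = 298 bp
Sorted largest to smallest: 3518, 2738, 1911, 1123, 616, 298, 250 bp.

3518, 2738, 1911, 1123, 616, 298, 250 bp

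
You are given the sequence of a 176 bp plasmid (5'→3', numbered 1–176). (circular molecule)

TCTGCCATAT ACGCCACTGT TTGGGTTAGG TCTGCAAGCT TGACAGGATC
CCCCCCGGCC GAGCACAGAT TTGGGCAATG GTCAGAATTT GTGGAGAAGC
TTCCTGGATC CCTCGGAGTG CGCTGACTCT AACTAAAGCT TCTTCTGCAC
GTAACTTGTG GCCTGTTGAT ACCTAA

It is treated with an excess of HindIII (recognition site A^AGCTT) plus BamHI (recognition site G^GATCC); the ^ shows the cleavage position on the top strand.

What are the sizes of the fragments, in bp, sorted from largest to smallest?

HindIII sites (AAGCTT) start at positions 36, 97, 136.
HindIII cuts after the first base of each site, so after positions 36, 97, 136.
BamHI sites (GGATCC) start at positions 46, 106.
BamHI cuts after the first base of each site, so after positions 46, 106.
Combined cut positions: 36, 46, 97, 106, 136.
Circular molecule, 5 cuts → 5 fragments:
  37–46 → 10 bp
  47–97 → 51 bp
  98–106 → 9 bp
  107–136 → 30 bp
  137–176 then 1–36 → 40 + 36 = 76 bp
Sorted largest to smallest: 76, 51, 30, 10, 9 bp.

76, 51, 30, 10, 9 bp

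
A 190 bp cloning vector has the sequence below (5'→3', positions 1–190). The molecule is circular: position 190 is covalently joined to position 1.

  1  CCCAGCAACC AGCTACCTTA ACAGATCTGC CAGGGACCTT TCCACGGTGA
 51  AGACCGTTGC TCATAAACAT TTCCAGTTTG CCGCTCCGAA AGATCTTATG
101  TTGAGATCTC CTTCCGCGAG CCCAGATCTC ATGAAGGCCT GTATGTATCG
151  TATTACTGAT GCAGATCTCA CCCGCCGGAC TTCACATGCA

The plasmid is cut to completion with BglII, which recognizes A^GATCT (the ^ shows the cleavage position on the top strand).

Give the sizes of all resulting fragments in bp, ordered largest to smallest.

68, 50, 39, 20, 13 bp

BglII sites (AGATCT) start at positions 23, 91, 104, 124, 163.
BglII cuts after the first base of each site, so after positions 23, 91, 104, 124, 163.
Circular molecule, 5 cuts → 5 fragments:
  24–91 → 68 bp
  92–104 → 13 bp
  105–124 → 20 bp
  125–163 → 39 bp
  164–190 then 1–23 → 27 + 23 = 50 bp
Sorted largest to smallest: 68, 50, 39, 20, 13 bp.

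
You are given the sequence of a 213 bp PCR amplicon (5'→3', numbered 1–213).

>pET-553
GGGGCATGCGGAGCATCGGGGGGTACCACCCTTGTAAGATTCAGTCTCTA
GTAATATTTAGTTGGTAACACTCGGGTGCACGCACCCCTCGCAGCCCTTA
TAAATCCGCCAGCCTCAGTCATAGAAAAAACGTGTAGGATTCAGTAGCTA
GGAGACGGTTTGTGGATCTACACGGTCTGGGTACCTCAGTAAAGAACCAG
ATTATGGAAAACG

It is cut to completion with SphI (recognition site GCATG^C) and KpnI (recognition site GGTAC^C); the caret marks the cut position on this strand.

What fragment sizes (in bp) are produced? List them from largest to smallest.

158, 29, 18, 8 bp

The SphI site (GCATGC) starts at position 4.
SphI cuts after base 5 of each site (before the last base), so after position 8.
KpnI sites (GGTACC) start at positions 22, 180.
KpnI cuts after base 5 of each site (before the last base), so after positions 26, 184.
Combined cut positions: 8, 26, 184.
Linear molecule, 3 cuts → 4 fragments:
  1–8 → 8 bp
  9–26 → 18 bp
  27–184 → 158 bp
  185–213 → 29 bp
Sorted largest to smallest: 158, 29, 18, 8 bp.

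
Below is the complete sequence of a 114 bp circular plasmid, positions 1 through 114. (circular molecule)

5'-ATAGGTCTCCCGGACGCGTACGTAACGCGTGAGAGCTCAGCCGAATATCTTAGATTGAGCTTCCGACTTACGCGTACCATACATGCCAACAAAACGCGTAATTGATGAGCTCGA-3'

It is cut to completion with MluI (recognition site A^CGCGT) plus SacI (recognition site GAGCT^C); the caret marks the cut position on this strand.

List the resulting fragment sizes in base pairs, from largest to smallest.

33, 24, 17, 17, 12, 11 bp

MluI sites (ACGCGT) start at positions 14, 25, 70, 94.
MluI cuts after the first base of each site, so after positions 14, 25, 70, 94.
SacI sites (GAGCTC) start at positions 33, 107.
SacI cuts after base 5 of each site (before the last base), so after positions 37, 111.
Combined cut positions: 14, 25, 37, 70, 94, 111.
Circular molecule, 6 cuts → 6 fragments:
  15–25 → 11 bp
  26–37 → 12 bp
  38–70 → 33 bp
  71–94 → 24 bp
  95–111 → 17 bp
  112–114 then 1–14 → 3 + 14 = 17 bp
Sorted largest to smallest: 33, 24, 17, 17, 12, 11 bp.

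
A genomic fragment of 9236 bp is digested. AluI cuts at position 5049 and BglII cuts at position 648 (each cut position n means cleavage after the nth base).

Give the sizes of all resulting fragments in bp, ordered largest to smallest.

Combined cut positions (sorted): 648, 5049.
Linear molecule, 2 cuts → 3 fragments:
  648 − 0 = 648 bp
  5049 − 648 = 4401 bp
  9236 − 5049 = 4187 bp
Sorted largest to smallest: 4401, 4187, 648 bp.

4401, 4187, 648 bp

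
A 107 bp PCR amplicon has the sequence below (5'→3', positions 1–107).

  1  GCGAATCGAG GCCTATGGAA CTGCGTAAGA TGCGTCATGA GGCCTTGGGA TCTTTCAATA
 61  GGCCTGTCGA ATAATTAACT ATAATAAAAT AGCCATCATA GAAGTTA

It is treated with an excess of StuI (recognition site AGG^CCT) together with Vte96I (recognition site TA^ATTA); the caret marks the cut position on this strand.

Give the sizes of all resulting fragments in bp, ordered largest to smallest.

StuI sites (AGGCCT) start at positions 9, 40, 60.
StuI cuts after base 3 of each site, so after positions 11, 42, 62.
The Vte96I site (TAATTA) starts at position 72.
Vte96I cuts after base 2 of each site, so after position 73.
Combined cut positions: 11, 42, 62, 73.
Linear molecule, 4 cuts → 5 fragments:
  1–11 → 11 bp
  12–42 → 31 bp
  43–62 → 20 bp
  63–73 → 11 bp
  74–107 → 34 bp
Sorted largest to smallest: 34, 31, 20, 11, 11 bp.

34, 31, 20, 11, 11 bp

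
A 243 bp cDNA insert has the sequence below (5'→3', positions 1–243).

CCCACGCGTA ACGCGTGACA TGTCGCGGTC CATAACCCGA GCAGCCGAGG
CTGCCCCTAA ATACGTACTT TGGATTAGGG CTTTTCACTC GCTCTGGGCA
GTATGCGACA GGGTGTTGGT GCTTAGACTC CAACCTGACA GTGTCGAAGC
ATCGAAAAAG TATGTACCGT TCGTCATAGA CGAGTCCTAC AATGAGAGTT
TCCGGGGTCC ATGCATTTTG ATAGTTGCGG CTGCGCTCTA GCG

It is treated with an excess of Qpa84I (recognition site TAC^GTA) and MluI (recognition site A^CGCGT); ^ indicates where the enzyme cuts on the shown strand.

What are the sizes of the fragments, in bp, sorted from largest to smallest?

The Qpa84I site (TACGTA) starts at position 62.
Qpa84I cuts after base 3 of each site, so after position 64.
MluI sites (ACGCGT) start at positions 4, 11.
MluI cuts after the first base of each site, so after positions 4, 11.
Combined cut positions: 4, 11, 64.
Linear molecule, 3 cuts → 4 fragments:
  1–4 → 4 bp
  5–11 → 7 bp
  12–64 → 53 bp
  65–243 → 179 bp
Sorted largest to smallest: 179, 53, 7, 4 bp.

179, 53, 7, 4 bp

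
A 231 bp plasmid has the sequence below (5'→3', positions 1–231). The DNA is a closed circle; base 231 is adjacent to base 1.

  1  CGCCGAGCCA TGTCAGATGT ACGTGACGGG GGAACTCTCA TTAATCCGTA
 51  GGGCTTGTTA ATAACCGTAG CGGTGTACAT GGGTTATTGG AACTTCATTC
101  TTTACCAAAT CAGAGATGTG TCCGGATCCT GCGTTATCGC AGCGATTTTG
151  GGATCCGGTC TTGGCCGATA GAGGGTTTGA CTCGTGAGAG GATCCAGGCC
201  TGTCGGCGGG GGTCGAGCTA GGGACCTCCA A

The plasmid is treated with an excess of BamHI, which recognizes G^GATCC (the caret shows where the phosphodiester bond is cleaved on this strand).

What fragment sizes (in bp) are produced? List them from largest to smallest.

165, 39, 27 bp

BamHI sites (GGATCC) start at positions 124, 151, 190.
BamHI cuts after the first base of each site, so after positions 124, 151, 190.
Circular molecule, 3 cuts → 3 fragments:
  125–151 → 27 bp
  152–190 → 39 bp
  191–231 then 1–124 → 41 + 124 = 165 bp
Sorted largest to smallest: 165, 39, 27 bp.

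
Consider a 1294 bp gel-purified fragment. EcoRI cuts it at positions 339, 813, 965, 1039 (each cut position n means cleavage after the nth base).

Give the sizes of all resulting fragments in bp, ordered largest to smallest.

474, 339, 255, 152, 74 bp

Linear molecule, 4 cuts → 5 fragments:
  339 − 0 = 339 bp
  813 − 339 = 474 bp
  965 − 813 = 152 bp
  1039 − 965 = 74 bp
  1294 − 1039 = 255 bp
Sorted largest to smallest: 474, 339, 255, 152, 74 bp.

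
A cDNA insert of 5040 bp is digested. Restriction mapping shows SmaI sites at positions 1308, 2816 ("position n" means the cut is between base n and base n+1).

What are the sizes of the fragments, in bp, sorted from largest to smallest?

Linear molecule, 2 cuts → 3 fragments:
  1308 − 0 = 1308 bp
  2816 − 1308 = 1508 bp
  5040 − 2816 = 2224 bp
Sorted largest to smallest: 2224, 1508, 1308 bp.

2224, 1508, 1308 bp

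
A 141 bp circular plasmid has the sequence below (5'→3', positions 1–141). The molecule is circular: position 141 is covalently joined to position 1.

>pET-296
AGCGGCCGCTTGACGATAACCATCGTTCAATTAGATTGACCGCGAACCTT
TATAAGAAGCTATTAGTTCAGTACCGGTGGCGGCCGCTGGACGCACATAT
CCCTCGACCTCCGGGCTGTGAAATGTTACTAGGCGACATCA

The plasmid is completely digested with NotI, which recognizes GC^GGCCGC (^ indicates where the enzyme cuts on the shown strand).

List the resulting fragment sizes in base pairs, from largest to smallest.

NotI sites (GCGGCCGC) start at positions 2, 80.
NotI cuts after base 2 of each site, so after positions 3, 81.
Circular molecule, 2 cuts → 2 fragments:
  4–81 → 78 bp
  82–141 then 1–3 → 60 + 3 = 63 bp
Sorted largest to smallest: 78, 63 bp.

78, 63 bp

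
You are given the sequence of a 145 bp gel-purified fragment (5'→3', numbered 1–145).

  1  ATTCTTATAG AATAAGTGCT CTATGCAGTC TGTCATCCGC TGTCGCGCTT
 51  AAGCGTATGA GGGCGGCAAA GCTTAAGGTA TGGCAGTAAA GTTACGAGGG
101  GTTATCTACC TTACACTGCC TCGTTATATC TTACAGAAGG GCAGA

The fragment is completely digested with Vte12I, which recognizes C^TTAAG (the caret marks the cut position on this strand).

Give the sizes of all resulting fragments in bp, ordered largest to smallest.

73, 48, 24 bp

Vte12I sites (CTTAAG) start at positions 48, 72.
Vte12I cuts after the first base of each site, so after positions 48, 72.
Linear molecule, 2 cuts → 3 fragments:
  1–48 → 48 bp
  49–72 → 24 bp
  73–145 → 73 bp
Sorted largest to smallest: 73, 48, 24 bp.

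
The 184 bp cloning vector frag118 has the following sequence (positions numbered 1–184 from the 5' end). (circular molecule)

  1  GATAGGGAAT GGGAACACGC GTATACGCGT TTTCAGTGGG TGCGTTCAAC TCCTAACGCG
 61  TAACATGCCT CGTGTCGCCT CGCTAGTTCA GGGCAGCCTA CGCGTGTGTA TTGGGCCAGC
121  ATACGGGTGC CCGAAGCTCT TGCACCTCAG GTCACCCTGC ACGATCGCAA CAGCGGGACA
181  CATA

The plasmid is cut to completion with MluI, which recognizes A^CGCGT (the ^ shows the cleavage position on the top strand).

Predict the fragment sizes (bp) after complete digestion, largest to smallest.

MluI sites (ACGCGT) start at positions 17, 25, 56, 100.
MluI cuts after the first base of each site, so after positions 17, 25, 56, 100.
Circular molecule, 4 cuts → 4 fragments:
  18–25 → 8 bp
  26–56 → 31 bp
  57–100 → 44 bp
  101–184 then 1–17 → 84 + 17 = 101 bp
Sorted largest to smallest: 101, 44, 31, 8 bp.

101, 44, 31, 8 bp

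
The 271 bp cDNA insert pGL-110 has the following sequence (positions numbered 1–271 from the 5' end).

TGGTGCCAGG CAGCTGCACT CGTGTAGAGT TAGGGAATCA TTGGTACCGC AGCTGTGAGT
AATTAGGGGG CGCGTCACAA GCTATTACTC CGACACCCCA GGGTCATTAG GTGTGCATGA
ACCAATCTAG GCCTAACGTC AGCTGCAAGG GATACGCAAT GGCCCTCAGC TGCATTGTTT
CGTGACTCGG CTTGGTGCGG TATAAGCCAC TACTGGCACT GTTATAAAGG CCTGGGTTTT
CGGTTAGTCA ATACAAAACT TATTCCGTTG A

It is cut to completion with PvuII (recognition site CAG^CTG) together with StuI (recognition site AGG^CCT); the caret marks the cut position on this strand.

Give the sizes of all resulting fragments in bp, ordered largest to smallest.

PvuII sites (CAGCTG) start at positions 11, 50, 140, 167.
PvuII cuts after base 3 of each site, so after positions 13, 52, 142, 169.
StuI sites (AGGCCT) start at positions 129, 228.
StuI cuts after base 3 of each site, so after positions 131, 230.
Combined cut positions: 13, 52, 131, 142, 169, 230.
Linear molecule, 6 cuts → 7 fragments:
  1–13 → 13 bp
  14–52 → 39 bp
  53–131 → 79 bp
  132–142 → 11 bp
  143–169 → 27 bp
  170–230 → 61 bp
  231–271 → 41 bp
Sorted largest to smallest: 79, 61, 41, 39, 27, 13, 11 bp.

79, 61, 41, 39, 27, 13, 11 bp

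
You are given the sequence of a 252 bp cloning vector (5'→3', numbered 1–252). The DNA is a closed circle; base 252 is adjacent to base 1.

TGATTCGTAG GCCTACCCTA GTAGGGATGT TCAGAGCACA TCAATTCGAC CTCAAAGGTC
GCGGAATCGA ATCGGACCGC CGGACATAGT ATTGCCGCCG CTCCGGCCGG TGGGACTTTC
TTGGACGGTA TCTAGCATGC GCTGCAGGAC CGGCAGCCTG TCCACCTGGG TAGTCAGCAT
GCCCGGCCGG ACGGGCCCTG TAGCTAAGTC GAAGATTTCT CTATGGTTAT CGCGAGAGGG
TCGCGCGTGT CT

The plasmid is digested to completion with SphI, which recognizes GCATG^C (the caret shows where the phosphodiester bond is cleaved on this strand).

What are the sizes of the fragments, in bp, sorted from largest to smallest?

SphI sites (GCATGC) start at positions 135, 177.
SphI cuts after base 5 of each site (before the last base), so after positions 139, 181.
Circular molecule, 2 cuts → 2 fragments:
  140–181 → 42 bp
  182–252 then 1–139 → 71 + 139 = 210 bp
Sorted largest to smallest: 210, 42 bp.

210, 42 bp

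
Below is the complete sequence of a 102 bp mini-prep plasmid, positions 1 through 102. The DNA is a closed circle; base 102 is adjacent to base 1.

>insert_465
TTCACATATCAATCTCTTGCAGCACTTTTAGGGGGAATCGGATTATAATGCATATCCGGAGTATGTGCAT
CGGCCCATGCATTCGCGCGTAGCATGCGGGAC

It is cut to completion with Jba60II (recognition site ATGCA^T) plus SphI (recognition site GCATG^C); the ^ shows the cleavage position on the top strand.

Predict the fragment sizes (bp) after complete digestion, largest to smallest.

Jba60II sites (ATGCAT) start at positions 48, 77.
Jba60II cuts after base 5 of each site (before the last base), so after positions 52, 81.
The SphI site (GCATGC) starts at position 92.
SphI cuts after base 5 of each site (before the last base), so after position 96.
Combined cut positions: 52, 81, 96.
Circular molecule, 3 cuts → 3 fragments:
  53–81 → 29 bp
  82–96 → 15 bp
  97–102 then 1–52 → 6 + 52 = 58 bp
Sorted largest to smallest: 58, 29, 15 bp.

58, 29, 15 bp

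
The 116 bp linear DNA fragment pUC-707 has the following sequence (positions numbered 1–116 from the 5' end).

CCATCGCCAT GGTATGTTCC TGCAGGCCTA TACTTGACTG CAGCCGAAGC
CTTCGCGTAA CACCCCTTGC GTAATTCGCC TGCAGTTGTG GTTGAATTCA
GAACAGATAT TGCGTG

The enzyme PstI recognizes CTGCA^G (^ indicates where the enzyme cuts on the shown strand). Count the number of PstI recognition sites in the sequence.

3

CTGCAG occurs starting at positions 20, 38, 80.
PstI cuts at 3 sites.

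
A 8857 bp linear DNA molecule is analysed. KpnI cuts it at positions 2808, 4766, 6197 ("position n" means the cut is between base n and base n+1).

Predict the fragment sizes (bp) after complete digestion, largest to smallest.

Linear molecule, 3 cuts → 4 fragments:
  2808 − 0 = 2808 bp
  4766 − 2808 = 1958 bp
  6197 − 4766 = 1431 bp
  8857 − 6197 = 2660 bp
Sorted largest to smallest: 2808, 2660, 1958, 1431 bp.

2808, 2660, 1958, 1431 bp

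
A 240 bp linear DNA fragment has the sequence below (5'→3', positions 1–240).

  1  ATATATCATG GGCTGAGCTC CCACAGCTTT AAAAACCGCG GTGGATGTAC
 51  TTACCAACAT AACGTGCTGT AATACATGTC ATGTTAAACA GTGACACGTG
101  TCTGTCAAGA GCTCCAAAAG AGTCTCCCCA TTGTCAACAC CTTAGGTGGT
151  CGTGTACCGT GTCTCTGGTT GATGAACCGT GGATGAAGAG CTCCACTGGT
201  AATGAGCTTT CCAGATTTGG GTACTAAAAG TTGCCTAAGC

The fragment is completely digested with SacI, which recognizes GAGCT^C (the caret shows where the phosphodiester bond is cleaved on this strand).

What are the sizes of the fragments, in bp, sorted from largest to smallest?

SacI sites (GAGCTC) start at positions 15, 109, 188.
SacI cuts after base 5 of each site (before the last base), so after positions 19, 113, 192.
Linear molecule, 3 cuts → 4 fragments:
  1–19 → 19 bp
  20–113 → 94 bp
  114–192 → 79 bp
  193–240 → 48 bp
Sorted largest to smallest: 94, 79, 48, 19 bp.

94, 79, 48, 19 bp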